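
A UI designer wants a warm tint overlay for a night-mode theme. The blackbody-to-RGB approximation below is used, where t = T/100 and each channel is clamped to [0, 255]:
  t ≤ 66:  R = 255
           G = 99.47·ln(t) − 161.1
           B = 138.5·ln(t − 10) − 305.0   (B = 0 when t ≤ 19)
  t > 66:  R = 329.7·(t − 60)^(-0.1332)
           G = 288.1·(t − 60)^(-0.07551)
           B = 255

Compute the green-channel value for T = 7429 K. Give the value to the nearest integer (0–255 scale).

t = 7429/100 = 74.29; the t > 66 branch applies.
G = 288.1·(74.29 − 60)^(-0.07551) = 288.1·14.29^(-0.07551) = 288.1·0.81806 = 235.682.
Rounded: 236.

236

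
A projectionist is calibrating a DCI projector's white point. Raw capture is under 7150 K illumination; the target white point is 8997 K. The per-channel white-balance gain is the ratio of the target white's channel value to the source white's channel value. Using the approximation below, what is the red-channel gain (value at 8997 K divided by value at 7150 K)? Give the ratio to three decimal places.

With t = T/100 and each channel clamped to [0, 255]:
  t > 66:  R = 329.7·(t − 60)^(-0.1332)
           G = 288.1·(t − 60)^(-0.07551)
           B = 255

0.880

At 7150 K (t = 71.5):
  R = 329.7·(71.5 − 60)^(-0.1332) = 329.7·11.5^(-0.1332) = 329.7·0.72230 = 238.141.
At 8997 K (t = 89.97):
  R = 329.7·(89.97 − 60)^(-0.1332) = 329.7·29.97^(-0.1332) = 329.7·0.63578 = 209.616.
Gain = 209.616 / 238.141 = 0.8802 → 0.880.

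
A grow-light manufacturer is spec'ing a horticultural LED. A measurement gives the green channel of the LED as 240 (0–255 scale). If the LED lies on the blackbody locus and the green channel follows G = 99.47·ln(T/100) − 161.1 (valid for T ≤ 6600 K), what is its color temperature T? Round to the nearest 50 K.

5650 K

ln t = (240 + 161.1) / 99.47 = 4.0324.
t = e^4.0324 = 56.394.
T = 100·t = 5639 K → 5650 K to the nearest 50 K.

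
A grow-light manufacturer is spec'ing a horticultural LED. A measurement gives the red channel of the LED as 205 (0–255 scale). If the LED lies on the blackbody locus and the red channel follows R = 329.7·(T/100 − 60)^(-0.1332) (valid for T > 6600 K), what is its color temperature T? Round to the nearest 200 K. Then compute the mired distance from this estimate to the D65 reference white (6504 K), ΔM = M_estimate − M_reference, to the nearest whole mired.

(t − 60)^(-0.1332) = 205/329.7 = 0.62178.
t − 60 = 0.62178^(1/-0.1332) = 0.62178^(-7.508) = 35.423, so t = 95.423.
T = 100·t = 9542 K → 9600 K to the nearest 200 K.
M_estimate = 10⁶/9600 = 104.17; M_reference = 10⁶/6504 = 153.75.
ΔM = 104.17 − 153.75 = -49.58 → -50 mireds.

-50 mireds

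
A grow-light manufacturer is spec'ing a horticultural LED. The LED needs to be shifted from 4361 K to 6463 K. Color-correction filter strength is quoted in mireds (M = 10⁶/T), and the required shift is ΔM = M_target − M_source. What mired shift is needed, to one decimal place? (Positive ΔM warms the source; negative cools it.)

M_source = 10⁶/4361 = 229.305; M_target = 10⁶/6463 = 154.727.
ΔM = 154.727 − 229.305 = -74.578 → -74.6 mireds, a cooling shift.

-74.6 mireds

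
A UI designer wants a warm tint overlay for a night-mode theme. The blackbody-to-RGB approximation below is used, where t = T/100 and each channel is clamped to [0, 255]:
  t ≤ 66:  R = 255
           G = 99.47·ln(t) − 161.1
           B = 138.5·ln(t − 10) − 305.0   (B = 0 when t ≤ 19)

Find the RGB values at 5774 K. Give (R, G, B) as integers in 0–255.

(255, 242, 230)

t = 5774/100 = 57.74; the t ≤ 66 branch applies.
R = 255 by definition for t ≤ 66.
G = 99.47·ln 57.74 − 161.1 = 99.47·4.0560 − 161.1 = 242.345.
B = 138.5·ln(57.74 − 10) − 305.0 = 138.5·ln 47.74 − 305.0 = 138.5·3.8658 − 305.0 = 230.409.
Rounded: (255, 242, 230).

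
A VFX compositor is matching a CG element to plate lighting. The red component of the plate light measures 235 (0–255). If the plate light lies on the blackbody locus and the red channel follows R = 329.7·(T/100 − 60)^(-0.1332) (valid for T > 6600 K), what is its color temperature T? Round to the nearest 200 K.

7200 K

(t − 60)^(-0.1332) = 235/329.7 = 0.71277.
t − 60 = 0.71277^(1/-0.1332) = 0.71277^(-7.508) = 12.705, so t = 72.705.
T = 100·t = 7271 K → 7200 K to the nearest 200 K.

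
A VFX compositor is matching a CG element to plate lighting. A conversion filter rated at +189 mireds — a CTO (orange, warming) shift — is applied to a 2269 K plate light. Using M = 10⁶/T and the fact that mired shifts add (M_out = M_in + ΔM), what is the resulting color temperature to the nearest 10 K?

M_in = 10⁶/2269 = 440.72 mireds.
M_out = 440.72 + (+189) = 629.72 mireds.
T_out = 10⁶/629.72 = 1588.0 K → 1590 K.

1590 K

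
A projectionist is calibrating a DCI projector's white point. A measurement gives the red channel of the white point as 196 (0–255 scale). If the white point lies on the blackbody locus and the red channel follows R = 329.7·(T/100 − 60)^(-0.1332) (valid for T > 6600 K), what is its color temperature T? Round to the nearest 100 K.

(t − 60)^(-0.1332) = 196/329.7 = 0.59448.
t − 60 = 0.59448^(1/-0.1332) = 0.59448^(-7.508) = 49.621, so t = 109.621.
T = 100·t = 10962 K → 11000 K to the nearest 100 K.

11000 K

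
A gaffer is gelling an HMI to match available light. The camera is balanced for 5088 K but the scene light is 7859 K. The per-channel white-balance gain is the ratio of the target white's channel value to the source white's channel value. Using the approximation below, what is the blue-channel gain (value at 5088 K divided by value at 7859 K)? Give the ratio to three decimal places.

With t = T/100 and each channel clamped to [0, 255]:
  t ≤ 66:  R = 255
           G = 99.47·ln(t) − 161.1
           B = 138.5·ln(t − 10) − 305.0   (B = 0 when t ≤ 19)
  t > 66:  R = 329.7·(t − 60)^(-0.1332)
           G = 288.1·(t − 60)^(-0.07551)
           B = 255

At 7859 K (t = 78.59):
  B = 255 by definition for t > 66.
At 5088 K (t = 50.88):
  B = 138.5·ln(50.88 − 10) − 305.0 = 138.5·ln 40.88 − 305.0 = 138.5·3.7106 − 305.0 = 208.924.
Gain = 208.924 / 255.000 = 0.8193 → 0.819.

0.819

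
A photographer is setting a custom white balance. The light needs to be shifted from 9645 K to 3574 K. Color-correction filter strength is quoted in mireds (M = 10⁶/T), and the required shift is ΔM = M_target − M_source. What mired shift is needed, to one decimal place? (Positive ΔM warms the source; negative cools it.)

M_source = 10⁶/9645 = 103.681; M_target = 10⁶/3574 = 279.799.
ΔM = 279.799 − 103.681 = 176.118 → +176.1 mireds, a warming shift.

+176.1 mireds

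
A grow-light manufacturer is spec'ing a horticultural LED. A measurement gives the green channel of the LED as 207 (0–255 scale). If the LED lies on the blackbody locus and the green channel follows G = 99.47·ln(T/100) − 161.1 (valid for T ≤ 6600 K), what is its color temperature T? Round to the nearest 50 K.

4050 K

ln t = (207 + 161.1) / 99.47 = 3.7006.
t = e^3.7006 = 40.472.
T = 100·t = 4047 K → 4050 K to the nearest 50 K.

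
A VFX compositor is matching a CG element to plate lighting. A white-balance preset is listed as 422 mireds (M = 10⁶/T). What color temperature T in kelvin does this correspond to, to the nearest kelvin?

T = 10⁶ / 422 = 2369.67 K → 2370 K.

2370 K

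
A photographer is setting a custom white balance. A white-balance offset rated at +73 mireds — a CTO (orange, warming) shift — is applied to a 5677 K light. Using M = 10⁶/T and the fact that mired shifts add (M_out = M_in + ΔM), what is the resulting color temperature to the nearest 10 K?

M_in = 10⁶/5677 = 176.15 mireds.
M_out = 176.15 + (+73) = 249.15 mireds.
T_out = 10⁶/249.15 = 4013.7 K → 4010 K.

4010 K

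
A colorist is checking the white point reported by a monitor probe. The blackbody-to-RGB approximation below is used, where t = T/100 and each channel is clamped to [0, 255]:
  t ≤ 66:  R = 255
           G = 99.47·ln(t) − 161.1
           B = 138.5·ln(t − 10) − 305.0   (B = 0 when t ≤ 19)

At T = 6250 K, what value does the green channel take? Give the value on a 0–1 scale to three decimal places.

t = 6250/100 = 62.5; the t ≤ 66 branch applies.
G = 99.47·ln 62.5 − 161.1 = 99.47·4.1352 − 161.1 = 250.225.
On a 0–1 scale: 250.225/255 = 0.9813 → 0.981.

0.981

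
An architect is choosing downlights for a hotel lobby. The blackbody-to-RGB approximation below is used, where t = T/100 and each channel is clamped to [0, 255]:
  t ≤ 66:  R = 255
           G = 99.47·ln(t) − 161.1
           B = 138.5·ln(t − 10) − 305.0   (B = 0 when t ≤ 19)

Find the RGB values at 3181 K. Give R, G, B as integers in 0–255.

R=255, G=183, B=122

t = 3181/100 = 31.81; the t ≤ 66 branch applies.
R = 255 by definition for t ≤ 66.
G = 99.47·ln 31.81 − 161.1 = 99.47·3.4598 − 161.1 = 183.044.
B = 138.5·ln(31.81 − 10) − 305.0 = 138.5·ln 21.81 − 305.0 = 138.5·3.0824 − 305.0 = 121.908.
Rounded: (255, 183, 122).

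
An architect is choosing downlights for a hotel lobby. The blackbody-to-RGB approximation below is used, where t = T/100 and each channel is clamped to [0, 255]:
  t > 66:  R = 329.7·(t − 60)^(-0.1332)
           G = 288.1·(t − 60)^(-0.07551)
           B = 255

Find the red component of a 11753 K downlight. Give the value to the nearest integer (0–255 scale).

t = 11753/100 = 117.53; the t > 66 branch applies.
R = 329.7·(117.53 − 60)^(-0.1332) = 329.7·57.53^(-0.1332) = 329.7·0.58288 = 192.177.
Rounded: 192.

192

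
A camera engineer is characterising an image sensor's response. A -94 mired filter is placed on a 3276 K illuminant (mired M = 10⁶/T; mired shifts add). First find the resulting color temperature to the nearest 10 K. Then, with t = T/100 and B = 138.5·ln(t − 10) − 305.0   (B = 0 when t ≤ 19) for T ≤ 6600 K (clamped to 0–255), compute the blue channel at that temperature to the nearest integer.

196

M_in = 10⁶/3276 = 305.25; M_out = 305.25 + (-94) = 211.25.
T_out = 10⁶/211.25 = 4733.7 K → 4730 K; t = 47.3.
B = 138.5·ln(47.3 − 10) − 305.0 = 138.5·ln 37.3 − 305.0 = 138.5·3.6190 − 305.0 = 196.231.
Rounded: 196.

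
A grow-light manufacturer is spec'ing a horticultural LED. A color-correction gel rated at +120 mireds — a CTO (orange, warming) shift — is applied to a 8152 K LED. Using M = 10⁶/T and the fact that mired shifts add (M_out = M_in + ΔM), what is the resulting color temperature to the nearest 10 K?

4120 K

M_in = 10⁶/8152 = 122.67 mireds.
M_out = 122.67 + (+120) = 242.67 mireds.
T_out = 10⁶/242.67 = 4120.8 K → 4120 K.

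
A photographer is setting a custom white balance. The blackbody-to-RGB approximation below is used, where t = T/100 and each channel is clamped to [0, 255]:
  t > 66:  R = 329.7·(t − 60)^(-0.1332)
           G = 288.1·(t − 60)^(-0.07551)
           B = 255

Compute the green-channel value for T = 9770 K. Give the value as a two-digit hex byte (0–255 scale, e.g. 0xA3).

0xDB

t = 9770/100 = 97.7; the t > 66 branch applies.
G = 288.1·(97.7 − 60)^(-0.07551) = 288.1·37.7^(-0.07551) = 288.1·0.76027 = 219.035.
Rounded: 219; in hex, 0xDB.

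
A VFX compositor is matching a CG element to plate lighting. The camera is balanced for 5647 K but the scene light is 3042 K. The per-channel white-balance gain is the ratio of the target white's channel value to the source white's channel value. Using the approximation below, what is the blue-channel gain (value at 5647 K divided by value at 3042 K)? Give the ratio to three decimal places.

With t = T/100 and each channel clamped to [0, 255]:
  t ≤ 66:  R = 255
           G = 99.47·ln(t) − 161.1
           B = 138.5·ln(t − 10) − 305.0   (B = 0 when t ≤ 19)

At 3042 K (t = 30.42):
  B = 138.5·ln(30.42 − 10) − 305.0 = 138.5·ln 20.42 − 305.0 = 138.5·3.0165 − 305.0 = 112.787.
At 5647 K (t = 56.47):
  B = 138.5·ln(56.47 − 10) − 305.0 = 138.5·ln 46.47 − 305.0 = 138.5·3.8388 − 305.0 = 226.675.
Gain = 226.675 / 112.787 = 2.0098 → 2.010.

2.010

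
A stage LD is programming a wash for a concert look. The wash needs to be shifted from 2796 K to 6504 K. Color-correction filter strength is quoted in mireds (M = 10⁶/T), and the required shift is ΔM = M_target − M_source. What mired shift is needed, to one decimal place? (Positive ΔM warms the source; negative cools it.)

-203.9 mireds

M_source = 10⁶/2796 = 357.654; M_target = 10⁶/6504 = 153.752.
ΔM = 153.752 − 357.654 = -203.902 → -203.9 mireds, a cooling shift.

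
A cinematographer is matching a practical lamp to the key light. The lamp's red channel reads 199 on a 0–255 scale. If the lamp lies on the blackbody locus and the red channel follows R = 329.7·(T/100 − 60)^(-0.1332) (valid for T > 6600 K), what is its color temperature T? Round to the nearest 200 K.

(t − 60)^(-0.1332) = 199/329.7 = 0.60358.
t − 60 = 0.60358^(1/-0.1332) = 0.60358^(-7.508) = 44.273, so t = 104.273.
T = 100·t = 10427 K → 10400 K to the nearest 200 K.

10400 K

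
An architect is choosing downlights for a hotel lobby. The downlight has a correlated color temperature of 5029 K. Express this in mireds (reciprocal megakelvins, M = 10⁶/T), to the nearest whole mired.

199 mireds

M = 10⁶ / 5029 = 198.847 → 199 mireds.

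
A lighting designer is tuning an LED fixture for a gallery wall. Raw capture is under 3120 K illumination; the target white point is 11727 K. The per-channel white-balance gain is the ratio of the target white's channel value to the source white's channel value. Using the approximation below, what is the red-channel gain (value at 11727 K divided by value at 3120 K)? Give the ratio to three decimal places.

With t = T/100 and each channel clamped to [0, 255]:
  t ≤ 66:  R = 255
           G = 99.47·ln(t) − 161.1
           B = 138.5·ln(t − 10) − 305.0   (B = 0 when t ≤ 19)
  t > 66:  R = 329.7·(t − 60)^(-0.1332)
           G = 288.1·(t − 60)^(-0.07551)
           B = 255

At 3120 K (t = 31.2):
  R = 255 by definition for t ≤ 66.
At 11727 K (t = 117.27):
  R = 329.7·(117.27 − 60)^(-0.1332) = 329.7·57.27^(-0.1332) = 329.7·0.58324 = 192.293.
Gain = 192.293 / 255.000 = 0.7541 → 0.754.

0.754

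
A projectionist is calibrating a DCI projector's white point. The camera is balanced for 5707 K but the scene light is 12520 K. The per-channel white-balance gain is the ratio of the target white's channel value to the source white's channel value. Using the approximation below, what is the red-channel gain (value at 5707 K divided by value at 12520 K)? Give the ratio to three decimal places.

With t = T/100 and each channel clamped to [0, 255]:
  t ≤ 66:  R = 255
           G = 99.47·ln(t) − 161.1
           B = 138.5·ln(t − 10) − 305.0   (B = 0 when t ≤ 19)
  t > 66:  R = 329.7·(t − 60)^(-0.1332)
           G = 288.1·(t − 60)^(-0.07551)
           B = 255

1.349

At 12520 K (t = 125.2):
  R = 329.7·(125.2 − 60)^(-0.1332) = 329.7·65.2^(-0.1332) = 329.7·0.57325 = 189.000.
At 5707 K (t = 57.07):
  R = 255 by definition for t ≤ 66.
Gain = 255.000 / 189.000 = 1.3492 → 1.349.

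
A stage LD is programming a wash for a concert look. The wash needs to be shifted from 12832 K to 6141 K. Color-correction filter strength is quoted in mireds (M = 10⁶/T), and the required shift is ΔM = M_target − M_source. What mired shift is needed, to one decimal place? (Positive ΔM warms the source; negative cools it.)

+84.9 mireds

M_source = 10⁶/12832 = 77.930; M_target = 10⁶/6141 = 162.840.
ΔM = 162.840 − 77.930 = 84.910 → +84.9 mireds, a warming shift.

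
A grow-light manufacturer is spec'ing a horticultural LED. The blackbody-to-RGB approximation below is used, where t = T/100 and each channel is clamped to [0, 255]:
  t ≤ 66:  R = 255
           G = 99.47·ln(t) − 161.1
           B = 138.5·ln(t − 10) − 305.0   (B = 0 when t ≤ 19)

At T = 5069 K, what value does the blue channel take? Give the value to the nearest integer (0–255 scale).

208

t = 5069/100 = 50.69; the t ≤ 66 branch applies.
B = 138.5·ln(50.69 − 10) − 305.0 = 138.5·ln 40.69 − 305.0 = 138.5·3.7060 − 305.0 = 208.279.
Rounded: 208.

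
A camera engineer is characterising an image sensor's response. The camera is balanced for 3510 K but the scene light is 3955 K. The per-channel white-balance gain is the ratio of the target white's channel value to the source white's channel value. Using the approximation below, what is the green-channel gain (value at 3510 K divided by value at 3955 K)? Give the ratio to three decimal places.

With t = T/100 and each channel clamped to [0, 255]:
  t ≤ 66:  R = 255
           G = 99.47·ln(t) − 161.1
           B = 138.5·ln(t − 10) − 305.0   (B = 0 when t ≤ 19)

0.942

At 3955 K (t = 39.55):
  G = 99.47·ln 39.55 − 161.1 = 99.47·3.6776 − 161.1 = 204.707.
At 3510 K (t = 35.1):
  G = 99.47·ln 35.1 − 161.1 = 99.47·3.5582 − 161.1 = 192.834.
Gain = 192.834 / 204.707 = 0.9420 → 0.942.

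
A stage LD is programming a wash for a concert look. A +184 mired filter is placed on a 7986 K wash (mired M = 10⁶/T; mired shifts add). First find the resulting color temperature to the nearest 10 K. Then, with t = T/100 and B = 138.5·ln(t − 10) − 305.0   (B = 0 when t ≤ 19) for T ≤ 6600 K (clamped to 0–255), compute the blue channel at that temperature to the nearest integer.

M_in = 10⁶/7986 = 125.22; M_out = 125.22 + (+184) = 309.22.
T_out = 10⁶/309.22 = 3234.0 K → 3230 K; t = 32.3.
B = 138.5·ln(32.3 − 10) − 305.0 = 138.5·ln 22.3 − 305.0 = 138.5·3.1046 − 305.0 = 124.985.
Rounded: 125.

125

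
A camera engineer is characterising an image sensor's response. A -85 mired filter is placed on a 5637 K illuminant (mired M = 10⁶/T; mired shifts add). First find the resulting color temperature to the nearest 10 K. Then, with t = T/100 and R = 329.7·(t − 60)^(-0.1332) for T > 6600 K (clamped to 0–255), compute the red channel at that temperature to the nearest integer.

M_in = 10⁶/5637 = 177.40; M_out = 177.40 + (-85) = 92.40.
T_out = 10⁶/92.40 = 10822.6 K → 10820 K; t = 108.2.
R = 329.7·(108.2 − 60)^(-0.1332) = 329.7·48.2^(-0.1332) = 329.7·0.59679 = 196.760.
Rounded: 197.

197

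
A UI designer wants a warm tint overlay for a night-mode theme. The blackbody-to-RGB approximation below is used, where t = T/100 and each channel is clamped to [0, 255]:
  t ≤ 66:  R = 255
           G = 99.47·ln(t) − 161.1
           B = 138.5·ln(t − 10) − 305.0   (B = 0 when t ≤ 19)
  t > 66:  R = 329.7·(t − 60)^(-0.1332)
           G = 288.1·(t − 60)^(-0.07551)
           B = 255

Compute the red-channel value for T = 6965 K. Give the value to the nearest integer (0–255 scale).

t = 6965/100 = 69.65; the t > 66 branch applies.
R = 329.7·(69.65 − 60)^(-0.1332) = 329.7·9.65^(-0.1332) = 329.7·0.73937 = 243.770.
Rounded: 244.

244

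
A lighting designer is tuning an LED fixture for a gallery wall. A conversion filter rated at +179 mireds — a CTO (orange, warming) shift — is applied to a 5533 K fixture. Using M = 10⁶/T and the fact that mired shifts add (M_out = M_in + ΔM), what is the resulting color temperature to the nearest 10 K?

2780 K

M_in = 10⁶/5533 = 180.73 mireds.
M_out = 180.73 + (+179) = 359.73 mireds.
T_out = 10⁶/359.73 = 2779.8 K → 2780 K.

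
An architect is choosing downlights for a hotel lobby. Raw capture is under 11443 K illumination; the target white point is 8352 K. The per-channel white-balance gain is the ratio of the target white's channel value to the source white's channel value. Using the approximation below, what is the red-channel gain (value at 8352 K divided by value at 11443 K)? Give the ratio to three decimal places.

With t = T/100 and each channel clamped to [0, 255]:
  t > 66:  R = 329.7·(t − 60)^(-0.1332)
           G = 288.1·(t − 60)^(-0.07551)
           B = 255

1.118

At 11443 K (t = 114.43):
  R = 329.7·(114.43 − 60)^(-0.1332) = 329.7·54.43^(-0.1332) = 329.7·0.58720 = 193.600.
At 8352 K (t = 83.52):
  R = 329.7·(83.52 − 60)^(-0.1332) = 329.7·23.52^(-0.1332) = 329.7·0.65664 = 216.493.
Gain = 216.493 / 193.600 = 1.1182 → 1.118.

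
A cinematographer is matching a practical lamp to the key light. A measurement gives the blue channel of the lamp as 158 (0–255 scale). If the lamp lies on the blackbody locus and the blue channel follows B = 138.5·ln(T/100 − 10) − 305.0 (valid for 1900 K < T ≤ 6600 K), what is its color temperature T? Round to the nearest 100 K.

3800 K

ln(t − 10) = (158 + 305.0) / 138.5 = 3.3430.
t − 10 = e^3.3430 = 28.303, so t = 38.303.
T = 100·t = 3830 K → 3800 K to the nearest 100 K.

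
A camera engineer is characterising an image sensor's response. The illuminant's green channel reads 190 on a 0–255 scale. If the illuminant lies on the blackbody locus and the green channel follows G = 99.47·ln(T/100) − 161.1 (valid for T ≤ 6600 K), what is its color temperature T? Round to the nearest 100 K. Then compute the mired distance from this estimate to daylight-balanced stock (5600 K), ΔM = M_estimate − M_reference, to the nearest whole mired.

+116 mireds

ln t = (190 + 161.1) / 99.47 = 3.5297.
t = e^3.5297 = 34.114.
T = 100·t = 3411 K → 3400 K to the nearest 100 K.
M_estimate = 10⁶/3400 = 294.12; M_reference = 10⁶/5600 = 178.57.
ΔM = 294.12 − 178.57 = 115.55 → +116 mireds.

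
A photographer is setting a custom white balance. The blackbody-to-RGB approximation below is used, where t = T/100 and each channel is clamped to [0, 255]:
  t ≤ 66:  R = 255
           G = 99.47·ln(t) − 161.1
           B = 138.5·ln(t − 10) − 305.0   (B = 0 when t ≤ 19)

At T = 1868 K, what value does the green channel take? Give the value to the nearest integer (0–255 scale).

t = 1868/100 = 18.68; the t ≤ 66 branch applies.
G = 99.47·ln 18.68 − 161.1 = 99.47·2.9275 − 161.1 = 130.094.
Rounded: 130.

130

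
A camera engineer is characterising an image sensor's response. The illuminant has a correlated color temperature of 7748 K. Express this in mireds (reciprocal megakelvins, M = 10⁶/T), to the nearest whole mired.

M = 10⁶ / 7748 = 129.066 → 129 mireds.

129 mireds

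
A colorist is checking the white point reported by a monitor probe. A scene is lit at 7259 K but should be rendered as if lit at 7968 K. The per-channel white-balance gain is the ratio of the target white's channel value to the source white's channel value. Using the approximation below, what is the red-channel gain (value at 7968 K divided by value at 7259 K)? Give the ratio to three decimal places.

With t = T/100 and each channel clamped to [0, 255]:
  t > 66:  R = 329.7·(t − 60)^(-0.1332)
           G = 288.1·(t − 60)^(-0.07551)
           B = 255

At 7259 K (t = 72.59):
  R = 329.7·(72.59 − 60)^(-0.1332) = 329.7·12.59^(-0.1332) = 329.7·0.71364 = 235.286.
At 7968 K (t = 79.68):
  R = 329.7·(79.68 − 60)^(-0.1332) = 329.7·19.68^(-0.1332) = 329.7·0.67241 = 221.694.
Gain = 221.694 / 235.286 = 0.9422 → 0.942.

0.942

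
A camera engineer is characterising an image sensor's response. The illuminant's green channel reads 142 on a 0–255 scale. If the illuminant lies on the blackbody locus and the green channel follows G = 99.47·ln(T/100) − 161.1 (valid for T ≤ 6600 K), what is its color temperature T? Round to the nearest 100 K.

2100 K

ln t = (142 + 161.1) / 99.47 = 3.0471.
t = e^3.0471 = 21.055.
T = 100·t = 2106 K → 2100 K to the nearest 100 K.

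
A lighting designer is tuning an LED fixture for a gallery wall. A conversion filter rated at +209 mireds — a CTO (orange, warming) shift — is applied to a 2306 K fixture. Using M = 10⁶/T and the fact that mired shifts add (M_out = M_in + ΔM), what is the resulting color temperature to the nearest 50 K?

M_in = 10⁶/2306 = 433.65 mireds.
M_out = 433.65 + (+209) = 642.65 mireds.
T_out = 10⁶/642.65 = 1556.1 K → 1550 K.

1550 K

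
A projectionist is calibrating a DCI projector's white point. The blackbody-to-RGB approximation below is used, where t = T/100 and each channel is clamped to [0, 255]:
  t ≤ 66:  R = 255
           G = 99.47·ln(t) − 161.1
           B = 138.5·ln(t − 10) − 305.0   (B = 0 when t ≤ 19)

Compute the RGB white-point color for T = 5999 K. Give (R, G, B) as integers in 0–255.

(255, 246, 237)

t = 5999/100 = 59.99; the t ≤ 66 branch applies.
R = 255 by definition for t ≤ 66.
G = 99.47·ln 59.99 − 161.1 = 99.47·4.0942 − 161.1 = 246.148.
B = 138.5·ln(59.99 − 10) − 305.0 = 138.5·ln 49.99 − 305.0 = 138.5·3.9118 − 305.0 = 236.787.
Rounded: (255, 246, 237).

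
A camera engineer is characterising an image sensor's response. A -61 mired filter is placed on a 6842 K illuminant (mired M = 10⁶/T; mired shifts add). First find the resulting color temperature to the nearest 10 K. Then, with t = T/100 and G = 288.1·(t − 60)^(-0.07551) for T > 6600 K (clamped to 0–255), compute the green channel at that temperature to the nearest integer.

M_in = 10⁶/6842 = 146.16; M_out = 146.16 + (-61) = 85.16.
T_out = 10⁶/85.16 = 11743.1 K → 11740 K; t = 117.4.
G = 288.1·(117.4 − 60)^(-0.07551) = 288.1·57.4^(-0.07551) = 288.1·0.73652 = 212.191.
Rounded: 212.

212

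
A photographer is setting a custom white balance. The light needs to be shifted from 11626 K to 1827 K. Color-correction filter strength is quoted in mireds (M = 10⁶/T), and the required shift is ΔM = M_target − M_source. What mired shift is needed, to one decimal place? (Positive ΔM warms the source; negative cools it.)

M_source = 10⁶/11626 = 86.014; M_target = 10⁶/1827 = 547.345.
ΔM = 547.345 − 86.014 = 461.331 → +461.3 mireds, a warming shift.

+461.3 mireds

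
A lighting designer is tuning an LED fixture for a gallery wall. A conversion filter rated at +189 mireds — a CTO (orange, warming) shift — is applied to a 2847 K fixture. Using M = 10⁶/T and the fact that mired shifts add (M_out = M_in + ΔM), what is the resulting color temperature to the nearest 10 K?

1850 K

M_in = 10⁶/2847 = 351.25 mireds.
M_out = 351.25 + (+189) = 540.25 mireds.
T_out = 10⁶/540.25 = 1851.0 K → 1850 K.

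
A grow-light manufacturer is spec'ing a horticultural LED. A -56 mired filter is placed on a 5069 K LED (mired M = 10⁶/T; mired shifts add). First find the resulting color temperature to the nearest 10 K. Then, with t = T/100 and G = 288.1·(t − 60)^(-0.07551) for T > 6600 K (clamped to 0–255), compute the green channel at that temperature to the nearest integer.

241

M_in = 10⁶/5069 = 197.28; M_out = 197.28 + (-56) = 141.28.
T_out = 10⁶/141.28 = 7078.3 K → 7080 K; t = 70.8.
G = 288.1·(70.8 − 60)^(-0.07551) = 288.1·10.8^(-0.07551) = 288.1·0.83554 = 240.718.
Rounded: 241.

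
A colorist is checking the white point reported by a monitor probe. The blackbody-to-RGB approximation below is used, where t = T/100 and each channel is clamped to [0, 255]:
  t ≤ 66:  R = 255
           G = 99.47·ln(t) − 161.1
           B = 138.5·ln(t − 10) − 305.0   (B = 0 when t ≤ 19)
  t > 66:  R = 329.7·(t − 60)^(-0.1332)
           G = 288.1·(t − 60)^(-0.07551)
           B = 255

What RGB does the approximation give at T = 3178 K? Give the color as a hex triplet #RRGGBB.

t = 3178/100 = 31.78; the t ≤ 66 branch applies.
R = 255 by definition for t ≤ 66.
G = 99.47·ln 31.78 − 161.1 = 99.47·3.4588 − 161.1 = 182.951.
B = 138.5·ln(31.78 − 10) − 305.0 = 138.5·ln 21.78 − 305.0 = 138.5·3.0810 − 305.0 = 121.717.
Rounded: (255, 183, 122).
In hex: #FFB77A.

#FFB77A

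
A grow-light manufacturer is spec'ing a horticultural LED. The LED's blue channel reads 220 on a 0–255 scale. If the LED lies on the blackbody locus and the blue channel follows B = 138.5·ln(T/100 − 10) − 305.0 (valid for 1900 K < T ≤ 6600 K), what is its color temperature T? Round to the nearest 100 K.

ln(t − 10) = (220 + 305.0) / 138.5 = 3.7906.
t − 10 = e^3.7906 = 44.284, so t = 54.284.
T = 100·t = 5428 K → 5400 K to the nearest 100 K.

5400 K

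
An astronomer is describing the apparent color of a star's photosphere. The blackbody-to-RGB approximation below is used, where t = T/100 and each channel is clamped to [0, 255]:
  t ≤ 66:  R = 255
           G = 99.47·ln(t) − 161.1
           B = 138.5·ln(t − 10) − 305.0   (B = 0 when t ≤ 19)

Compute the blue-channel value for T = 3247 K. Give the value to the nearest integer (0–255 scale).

t = 3247/100 = 32.47; the t ≤ 66 branch applies.
B = 138.5·ln(32.47 − 10) − 305.0 = 138.5·ln 22.47 − 305.0 = 138.5·3.1122 − 305.0 = 126.037.
Rounded: 126.

126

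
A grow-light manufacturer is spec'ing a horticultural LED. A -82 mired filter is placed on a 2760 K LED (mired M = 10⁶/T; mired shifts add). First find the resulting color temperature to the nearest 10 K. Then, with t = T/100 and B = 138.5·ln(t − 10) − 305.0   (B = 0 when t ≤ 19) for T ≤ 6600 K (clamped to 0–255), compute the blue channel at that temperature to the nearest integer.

M_in = 10⁶/2760 = 362.32; M_out = 362.32 + (-82) = 280.32.
T_out = 10⁶/280.32 = 3567.4 K → 3570 K; t = 35.7.
B = 138.5·ln(35.7 − 10) − 305.0 = 138.5·ln 25.7 − 305.0 = 138.5·3.2465 − 305.0 = 144.639.
Rounded: 145.

145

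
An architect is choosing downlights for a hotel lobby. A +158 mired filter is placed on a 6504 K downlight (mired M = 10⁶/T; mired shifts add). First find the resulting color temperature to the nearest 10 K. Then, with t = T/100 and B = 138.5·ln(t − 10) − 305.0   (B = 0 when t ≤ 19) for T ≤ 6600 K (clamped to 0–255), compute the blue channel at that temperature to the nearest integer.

124

M_in = 10⁶/6504 = 153.75; M_out = 153.75 + (+158) = 311.75.
T_out = 10⁶/311.75 = 3207.7 K → 3210 K; t = 32.1.
B = 138.5·ln(32.1 − 10) − 305.0 = 138.5·ln 22.1 − 305.0 = 138.5·3.0956 − 305.0 = 123.737.
Rounded: 124.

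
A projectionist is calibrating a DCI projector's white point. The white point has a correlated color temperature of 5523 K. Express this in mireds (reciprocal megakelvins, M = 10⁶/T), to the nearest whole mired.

M = 10⁶ / 5523 = 181.061 → 181 mireds.

181 mireds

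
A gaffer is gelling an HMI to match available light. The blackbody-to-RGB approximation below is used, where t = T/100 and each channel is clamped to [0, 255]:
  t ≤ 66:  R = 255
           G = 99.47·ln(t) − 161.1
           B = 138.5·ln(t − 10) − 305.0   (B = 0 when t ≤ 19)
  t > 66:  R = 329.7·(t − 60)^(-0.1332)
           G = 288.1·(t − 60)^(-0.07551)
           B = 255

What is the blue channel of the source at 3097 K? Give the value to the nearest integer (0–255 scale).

116

t = 3097/100 = 30.97; the t ≤ 66 branch applies.
B = 138.5·ln(30.97 − 10) − 305.0 = 138.5·ln 20.97 − 305.0 = 138.5·3.0431 − 305.0 = 116.468.
Rounded: 116.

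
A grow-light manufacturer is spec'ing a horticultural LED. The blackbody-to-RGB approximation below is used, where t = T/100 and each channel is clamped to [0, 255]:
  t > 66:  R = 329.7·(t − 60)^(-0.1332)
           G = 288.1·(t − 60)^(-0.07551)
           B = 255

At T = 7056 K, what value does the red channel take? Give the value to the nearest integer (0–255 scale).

t = 7056/100 = 70.56; the t > 66 branch applies.
R = 329.7·(70.56 − 60)^(-0.1332) = 329.7·10.56^(-0.1332) = 329.7·0.73055 = 240.861.
Rounded: 241.

241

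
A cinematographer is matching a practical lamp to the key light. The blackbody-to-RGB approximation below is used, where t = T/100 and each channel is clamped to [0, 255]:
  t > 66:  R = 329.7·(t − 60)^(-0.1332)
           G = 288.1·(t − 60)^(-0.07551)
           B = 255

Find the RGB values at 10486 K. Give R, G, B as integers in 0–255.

t = 10486/100 = 104.86; the t > 66 branch applies.
R = 329.7·(104.86 − 60)^(-0.1332) = 329.7·44.86^(-0.1332) = 329.7·0.60252 = 198.651.
G = 288.1·(104.86 − 60)^(-0.07551) = 288.1·44.86^(-0.07551) = 288.1·0.75036 = 216.178.
B = 255 by definition for t > 66.
Rounded: (199, 216, 255).

R=199, G=216, B=255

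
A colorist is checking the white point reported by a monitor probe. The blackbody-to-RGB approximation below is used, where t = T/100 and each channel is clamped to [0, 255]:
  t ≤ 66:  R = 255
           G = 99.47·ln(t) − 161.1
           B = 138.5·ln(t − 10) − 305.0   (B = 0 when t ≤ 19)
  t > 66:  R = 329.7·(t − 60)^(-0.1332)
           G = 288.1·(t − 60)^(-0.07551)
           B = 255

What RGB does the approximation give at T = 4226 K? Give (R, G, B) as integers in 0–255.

(255, 211, 176)

t = 4226/100 = 42.26; the t ≤ 66 branch applies.
R = 255 by definition for t ≤ 66.
G = 99.47·ln 42.26 − 161.1 = 99.47·3.7438 − 161.1 = 211.300.
B = 138.5·ln(42.26 − 10) − 305.0 = 138.5·ln 32.26 − 305.0 = 138.5·3.4738 − 305.0 = 176.125.
Rounded: (255, 211, 176).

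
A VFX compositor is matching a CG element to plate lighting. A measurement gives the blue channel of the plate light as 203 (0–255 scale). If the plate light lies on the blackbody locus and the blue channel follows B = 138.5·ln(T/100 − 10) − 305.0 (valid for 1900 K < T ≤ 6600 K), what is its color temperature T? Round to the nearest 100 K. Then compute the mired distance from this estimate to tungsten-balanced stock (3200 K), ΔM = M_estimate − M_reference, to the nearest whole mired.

-108 mireds

ln(t − 10) = (203 + 305.0) / 138.5 = 3.6679.
t − 10 = e^3.6679 = 39.168, so t = 49.168.
T = 100·t = 4917 K → 4900 K to the nearest 100 K.
M_estimate = 10⁶/4900 = 204.08; M_reference = 10⁶/3200 = 312.50.
ΔM = 204.08 − 312.50 = -108.42 → -108 mireds.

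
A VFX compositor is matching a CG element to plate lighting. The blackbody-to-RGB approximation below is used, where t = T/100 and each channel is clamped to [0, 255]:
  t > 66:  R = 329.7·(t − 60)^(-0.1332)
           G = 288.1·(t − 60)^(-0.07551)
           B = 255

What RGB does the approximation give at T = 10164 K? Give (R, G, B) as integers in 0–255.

(201, 217, 255)

t = 10164/100 = 101.64; the t > 66 branch applies.
R = 329.7·(101.64 − 60)^(-0.1332) = 329.7·41.64^(-0.1332) = 329.7·0.60853 = 200.632.
G = 288.1·(101.64 − 60)^(-0.07551) = 288.1·41.64^(-0.07551) = 288.1·0.75459 = 217.397.
B = 255 by definition for t > 66.
Rounded: (201, 217, 255).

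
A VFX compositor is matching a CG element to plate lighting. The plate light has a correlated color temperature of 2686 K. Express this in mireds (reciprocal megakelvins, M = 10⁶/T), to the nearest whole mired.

M = 10⁶ / 2686 = 372.301 → 372 mireds.

372 mireds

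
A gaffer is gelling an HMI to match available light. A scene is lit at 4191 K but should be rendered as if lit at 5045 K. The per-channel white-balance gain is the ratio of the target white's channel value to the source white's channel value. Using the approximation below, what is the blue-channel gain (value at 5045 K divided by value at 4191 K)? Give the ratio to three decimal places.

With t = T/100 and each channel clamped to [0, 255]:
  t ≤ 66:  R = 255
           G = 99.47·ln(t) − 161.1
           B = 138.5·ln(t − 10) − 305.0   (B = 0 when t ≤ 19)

1.188

At 4191 K (t = 41.91):
  B = 138.5·ln(41.91 − 10) − 305.0 = 138.5·ln 31.91 − 305.0 = 138.5·3.4629 − 305.0 = 174.614.
At 5045 K (t = 50.45):
  B = 138.5·ln(50.45 − 10) − 305.0 = 138.5·ln 40.45 − 305.0 = 138.5·3.7001 − 305.0 = 207.459.
Gain = 207.459 / 174.614 = 1.1881 → 1.188.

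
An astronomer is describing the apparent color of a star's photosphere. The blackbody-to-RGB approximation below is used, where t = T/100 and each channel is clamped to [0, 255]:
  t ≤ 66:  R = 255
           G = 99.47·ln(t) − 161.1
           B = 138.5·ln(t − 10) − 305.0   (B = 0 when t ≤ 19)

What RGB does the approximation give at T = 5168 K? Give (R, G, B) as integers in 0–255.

t = 5168/100 = 51.68; the t ≤ 66 branch applies.
R = 255 by definition for t ≤ 66.
G = 99.47·ln 51.68 − 161.1 = 99.47·3.9451 − 161.1 = 231.316.
B = 138.5·ln(51.68 − 10) − 305.0 = 138.5·ln 41.68 − 305.0 = 138.5·3.7300 − 305.0 = 211.608.
Rounded: (255, 231, 212).

(255, 231, 212)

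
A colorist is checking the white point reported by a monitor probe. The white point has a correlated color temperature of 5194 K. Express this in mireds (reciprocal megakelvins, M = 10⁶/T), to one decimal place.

192.5 mireds

M = 10⁶ / 5194 = 192.530 → 192.5 mireds.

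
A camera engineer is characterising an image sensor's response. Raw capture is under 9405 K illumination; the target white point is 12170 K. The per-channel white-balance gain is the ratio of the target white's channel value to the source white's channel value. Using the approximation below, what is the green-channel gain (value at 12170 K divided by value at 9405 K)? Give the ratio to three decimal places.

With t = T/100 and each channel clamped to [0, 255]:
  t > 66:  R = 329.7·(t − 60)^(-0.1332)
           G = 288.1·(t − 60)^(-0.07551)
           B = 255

0.956

At 9405 K (t = 94.05):
  G = 288.1·(94.05 − 60)^(-0.07551) = 288.1·34.05^(-0.07551) = 288.1·0.76614 = 220.726.
At 12170 K (t = 121.7):
  G = 288.1·(121.7 − 60)^(-0.07551) = 288.1·61.7^(-0.07551) = 288.1·0.73251 = 211.037.
Gain = 211.037 / 220.726 = 0.9561 → 0.956.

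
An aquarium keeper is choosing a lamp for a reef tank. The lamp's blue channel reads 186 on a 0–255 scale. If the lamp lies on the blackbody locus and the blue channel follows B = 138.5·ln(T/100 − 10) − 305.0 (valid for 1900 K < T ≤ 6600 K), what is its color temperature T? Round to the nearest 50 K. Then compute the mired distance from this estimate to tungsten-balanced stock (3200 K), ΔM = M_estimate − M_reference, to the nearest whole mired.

-88 mireds

ln(t − 10) = (186 + 305.0) / 138.5 = 3.5451.
t − 10 = e^3.5451 = 34.644, so t = 44.644.
T = 100·t = 4464 K → 4450 K to the nearest 50 K.
M_estimate = 10⁶/4450 = 224.72; M_reference = 10⁶/3200 = 312.50.
ΔM = 224.72 − 312.50 = -87.78 → -88 mireds.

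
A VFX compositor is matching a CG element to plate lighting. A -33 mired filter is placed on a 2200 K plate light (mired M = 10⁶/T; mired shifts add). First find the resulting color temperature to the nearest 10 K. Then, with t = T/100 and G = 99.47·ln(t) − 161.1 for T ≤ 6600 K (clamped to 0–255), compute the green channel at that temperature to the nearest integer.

M_in = 10⁶/2200 = 454.55; M_out = 454.55 + (-33) = 421.55.
T_out = 10⁶/421.55 = 2372.2 K → 2370 K; t = 23.7.
G = 99.47·ln 23.7 − 161.1 = 99.47·3.1655 − 161.1 = 153.770.
Rounded: 154.

154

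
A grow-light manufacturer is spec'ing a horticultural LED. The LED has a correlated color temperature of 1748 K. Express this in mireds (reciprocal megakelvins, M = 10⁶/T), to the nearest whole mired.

M = 10⁶ / 1748 = 572.082 → 572 mireds.

572 mireds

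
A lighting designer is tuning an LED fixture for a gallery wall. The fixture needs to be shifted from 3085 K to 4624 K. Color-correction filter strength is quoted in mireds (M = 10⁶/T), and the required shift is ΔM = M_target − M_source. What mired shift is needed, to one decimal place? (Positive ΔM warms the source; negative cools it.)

-107.9 mireds

M_source = 10⁶/3085 = 324.149; M_target = 10⁶/4624 = 216.263.
ΔM = 216.263 − 324.149 = -107.886 → -107.9 mireds, a cooling shift.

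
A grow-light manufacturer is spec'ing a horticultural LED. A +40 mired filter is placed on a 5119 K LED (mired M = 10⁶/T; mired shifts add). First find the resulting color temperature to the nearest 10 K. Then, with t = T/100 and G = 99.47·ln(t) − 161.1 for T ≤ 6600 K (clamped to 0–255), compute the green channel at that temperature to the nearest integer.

212

M_in = 10⁶/5119 = 195.35; M_out = 195.35 + (+40) = 235.35.
T_out = 10⁶/235.35 = 4249.0 K → 4250 K; t = 42.5.
G = 99.47·ln 42.5 − 161.1 = 99.47·3.7495 − 161.1 = 211.863.
Rounded: 212.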